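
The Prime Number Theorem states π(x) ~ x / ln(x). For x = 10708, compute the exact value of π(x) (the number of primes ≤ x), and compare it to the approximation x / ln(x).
π(10708) = 1304;  x/ln(x) ≈ 1154.04;  relative error ≈ 11.50%.

Directly count primes up to 10708: π(10708) = 1304. The PNT approximation gives 10708/ln(10708) ≈ 10708/9.27875 ≈ 1154.04. Relative error (π(x) − x/ln(x)) / π(x) ≈ 11.50%; the approximation is known to undercount slightly (Li(x) is a better estimate).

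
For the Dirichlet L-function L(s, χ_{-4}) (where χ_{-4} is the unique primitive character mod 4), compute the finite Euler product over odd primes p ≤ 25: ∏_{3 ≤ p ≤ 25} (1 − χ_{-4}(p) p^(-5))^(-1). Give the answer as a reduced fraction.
∏ = 19221914719363107239019289471588875/19296053991287416836128860852453376

The odd primes p ≤ 25 are [3, 5, 7, 11, 13, 17, 19, 23]. For each, χ(p) = 1 if p ≡ 1 mod 4, χ(p) = −1 if p ≡ 3 mod 4. Taking (1 − χ(p)/p^5)^(-1) = p^5/(p^5 − χ(p)): (1 − (-1)/3^5)^(-1) · (1 − (1)/5^5)^(-1) · (1 − (-1)/7^5)^(-1) · (1 − (-1)/11^5)^(-1) · (1 − (1)/13^5)^(-1) · (1 − (1)/17^5)^(-1) · (1 − (-1)/19^5)^(-1) · (1 − (-1)/23^5)^(-1) = 19221914719363107239019289471588875/19296053991287416836128860852453376.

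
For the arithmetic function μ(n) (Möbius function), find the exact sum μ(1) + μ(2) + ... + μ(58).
Σ_{n ≤ 58} μ(n) = 0

Compute μ(n) for each 1 ≤ n ≤ 58: μ(1) = 1, μ(2) = -1, μ(3) = -1, μ(4) = 0, μ(5) = -1, μ(6) = 1, μ(7) = -1, μ(8) = 0, μ(9) = 0, μ(10) = 1, μ(11) = -1, μ(12) = 0, μ(13) = -1, μ(14) = 1, μ(15) = 1, μ(16) = 0, μ(17) = -1, μ(18) = 0, μ(19) = -1, μ(20) = 0, μ(21) = 1, μ(22) = 1, μ(23) = -1, μ(24) = 0, μ(25) = 0, μ(26) = 1, μ(27) = 0, μ(28) = 0, μ(29) = -1, μ(30) = -1, μ(31) = -1, μ(32) = 0, μ(33) = 1, μ(34) = 1, μ(35) = 1, μ(36) = 0, μ(37) = -1, μ(38) = 1, μ(39) = 1, μ(40) = 0, μ(41) = -1, μ(42) = -1, μ(43) = -1, μ(44) = 0, μ(45) = 0, μ(46) = 1, μ(47) = -1, μ(48) = 0, μ(49) = 0, μ(50) = 0, μ(51) = 1, μ(52) = 0, μ(53) = -1, μ(54) = 0, μ(55) = 1, μ(56) = 0, μ(57) = 1, μ(58) = 1. Summing all 58 values: 0. (Mertens function M(x) = Σ_{n ≤ x} μ(n); on average M(x) should be small (PNT ⟺ M(x) = o(x)).)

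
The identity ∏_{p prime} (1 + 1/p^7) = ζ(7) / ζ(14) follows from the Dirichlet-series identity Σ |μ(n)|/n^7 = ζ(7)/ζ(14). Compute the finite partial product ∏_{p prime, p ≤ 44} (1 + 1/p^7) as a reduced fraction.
∏ = 520809220089538061022644224225580227698833285987386472597926245148089867161153104280287356125184/516528479137134655019209847872578550121603875954111837055841148542846145248143400719531810009375

The primes p ≤ 44 are [2, 3, 5, 7, 11, 13, 17, 19, 23, 29, 31, 37, 41, 43]. For each, (1 + 1/p^7) = (p^7 + 1)/p^7. Multiplying these fractions over p ∈ [2, 3, 5, 7, 11, 13, 17, 19, 23, 29, 31, 37, 41, 43] gives 520809220089538061022644224225580227698833285987386472597926245148089867161153104280287356125184/516528479137134655019209847872578550121603875954111837055841148542846145248143400719531810009375. (In the limit P → ∞ this tends to ζ(7)/ζ(14).)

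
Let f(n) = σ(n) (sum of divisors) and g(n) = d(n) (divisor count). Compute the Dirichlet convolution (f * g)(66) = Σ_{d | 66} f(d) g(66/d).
(σ * d)(66) = 420

Divisors of 66: [1, 2, 3, 6, 11, 22, 33, 66]. For each d | 66:
  d = 1: σ(1) · d(66/1) = 1 · 8 = 8
  d = 2: σ(2) · d(66/2) = 3 · 4 = 12
  d = 3: σ(3) · d(66/3) = 4 · 4 = 16
  d = 6: σ(6) · d(66/6) = 12 · 2 = 24
  d = 11: σ(11) · d(66/11) = 12 · 4 = 48
  d = 22: σ(22) · d(66/22) = 36 · 2 = 72
  d = 33: σ(33) · d(66/33) = 48 · 2 = 96
  d = 66: σ(66) · d(66/66) = 144 · 1 = 144
Summing: (σ * d)(66) = 8 + 12 + 16 + 24 + 48 + 72 + 96 + 144 = 420.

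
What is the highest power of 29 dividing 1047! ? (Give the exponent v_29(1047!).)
v_29(1047!) = 37

Legendre's formula: v_p(n!) = Σ_{k ≥ 1} ⌊n / p^k⌋. For p = 29, n = 1047, the terms are:
  ⌊1047/29^1⌋ = ⌊1047/29⌋ = 36
  ⌊1047/29^2⌋ = ⌊1047/841⌋ = 1
(the next term ⌊1047/29^3⌋ = 0, terminating the sum). Summing: v_29(1047!) = 36 + 1 = 37.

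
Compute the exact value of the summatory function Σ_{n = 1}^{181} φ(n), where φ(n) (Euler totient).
Σ_{n ≤ 181} φ(n) = 10060

Compute φ(n) for each 1 ≤ n ≤ 181: φ(1) = 1, φ(2) = 1, φ(3) = 2, φ(4) = 2, φ(5) = 4, φ(6) = 2, φ(7) = 6, φ(8) = 4, φ(9) = 6, φ(10) = 4, φ(11) = 10, φ(12) = 4, φ(13) = 12, φ(14) = 6, φ(15) = 8, φ(16) = 8, φ(17) = 16, φ(18) = 6, φ(19) = 18, φ(20) = 8, φ(21) = 12, φ(22) = 10, φ(23) = 22, φ(24) = 8, φ(25) = 20, φ(26) = 12, φ(27) = 18, φ(28) = 12, φ(29) = 28, φ(30) = 8, φ(31) = 30, φ(32) = 16, φ(33) = 20, φ(34) = 16, φ(35) = 24, φ(36) = 12, φ(37) = 36, φ(38) = 18, φ(39) = 24, φ(40) = 16, φ(41) = 40, φ(42) = 12, φ(43) = 42, φ(44) = 20, φ(45) = 24, φ(46) = 22, φ(47) = 46, φ(48) = 16, φ(49) = 42, φ(50) = 20, φ(51) = 32, φ(52) = 24, φ(53) = 52, φ(54) = 18, φ(55) = 40, φ(56) = 24, φ(57) = 36, φ(58) = 28, φ(59) = 58, φ(60) = 16, φ(61) = 60, φ(62) = 30, φ(63) = 36, φ(64) = 32, φ(65) = 48, φ(66) = 20, φ(67) = 66, φ(68) = 32, φ(69) = 44, φ(70) = 24, φ(71) = 70, φ(72) = 24, φ(73) = 72, φ(74) = 36, φ(75) = 40, φ(76) = 36, φ(77) = 60, φ(78) = 24, φ(79) = 78, φ(80) = 32, φ(81) = 54, φ(82) = 40, φ(83) = 82, φ(84) = 24, φ(85) = 64, φ(86) = 42, φ(87) = 56, φ(88) = 40, φ(89) = 88, φ(90) = 24, φ(91) = 72, φ(92) = 44, φ(93) = 60, φ(94) = 46, φ(95) = 72, φ(96) = 32, φ(97) = 96, φ(98) = 42, φ(99) = 60, φ(100) = 40, φ(101) = 100, φ(102) = 32, φ(103) = 102, φ(104) = 48, φ(105) = 48, φ(106) = 52, φ(107) = 106, φ(108) = 36, φ(109) = 108, φ(110) = 40, φ(111) = 72, φ(112) = 48, φ(113) = 112, φ(114) = 36, φ(115) = 88, φ(116) = 56, φ(117) = 72, φ(118) = 58, φ(119) = 96, φ(120) = 32, φ(121) = 110, φ(122) = 60, φ(123) = 80, φ(124) = 60, φ(125) = 100, φ(126) = 36, φ(127) = 126, φ(128) = 64, φ(129) = 84, φ(130) = 48, φ(131) = 130, φ(132) = 40, φ(133) = 108, φ(134) = 66, φ(135) = 72, φ(136) = 64, φ(137) = 136, φ(138) = 44, φ(139) = 138, φ(140) = 48, φ(141) = 92, φ(142) = 70, φ(143) = 120, φ(144) = 48, φ(145) = 112, φ(146) = 72, φ(147) = 84, φ(148) = 72, φ(149) = 148, φ(150) = 40, φ(151) = 150, φ(152) = 72, φ(153) = 96, φ(154) = 60, φ(155) = 120, φ(156) = 48, φ(157) = 156, φ(158) = 78, φ(159) = 104, φ(160) = 64, φ(161) = 132, φ(162) = 54, φ(163) = 162, φ(164) = 80, φ(165) = 80, φ(166) = 82, φ(167) = 166, φ(168) = 48, φ(169) = 156, φ(170) = 64, φ(171) = 108, φ(172) = 84, φ(173) = 172, φ(174) = 56, φ(175) = 120, φ(176) = 80, φ(177) = 116, φ(178) = 88, φ(179) = 178, φ(180) = 48, φ(181) = 180. Summing all 181 values: 10060. (Average order: Σ_{n ≤ x} φ(n) ~ (3/π²) x². For x = 181, (3/π²)·181² ≈ 9958.15.)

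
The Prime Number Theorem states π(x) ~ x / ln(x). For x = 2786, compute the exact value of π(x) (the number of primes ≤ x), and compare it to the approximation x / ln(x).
π(2786) = 404;  x/ln(x) ≈ 351.22;  relative error ≈ 13.06%.

Directly count primes up to 2786: π(2786) = 404. The PNT approximation gives 2786/ln(2786) ≈ 2786/7.93236 ≈ 351.22. Relative error (π(x) − x/ln(x)) / π(x) ≈ 13.06%; the approximation is known to undercount slightly (Li(x) is a better estimate).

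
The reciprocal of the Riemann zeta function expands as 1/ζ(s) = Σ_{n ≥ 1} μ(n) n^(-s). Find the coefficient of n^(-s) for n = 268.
μ(268) = 0

Factor n = 268 = 2^2 · 67. μ(n) = 0 if any exponent ≥ 2 (not squarefree); otherwise μ(n) = (−1)^{ω(n)} where ω(n) is the number of distinct prime factors. Applying: μ(268) = 0.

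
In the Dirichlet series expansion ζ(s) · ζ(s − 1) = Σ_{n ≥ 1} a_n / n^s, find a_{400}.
σ(400) = 961

In the product (Σ m^0/m^s)(Σ k / k^s) = Σ (Σ_{d | n} d) / n^s, the coefficient of 1/n^s is σ(n) = Σ_{d | n} d. For n = 400, divisors are [1, 2, 4, 5, 8, 10, 16, 20, 25, 40, 50, 80, 100, 200, 400]; summing: σ(400) = 961.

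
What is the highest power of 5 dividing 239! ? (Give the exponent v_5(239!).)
v_5(239!) = 57

Legendre's formula: v_p(n!) = Σ_{k ≥ 1} ⌊n / p^k⌋. For p = 5, n = 239, the terms are:
  ⌊239/5^1⌋ = ⌊239/5⌋ = 47
  ⌊239/5^2⌋ = ⌊239/25⌋ = 9
  ⌊239/5^3⌋ = ⌊239/125⌋ = 1
(the next term ⌊239/5^4⌋ = 0, terminating the sum). Summing: v_5(239!) = 47 + 9 + 1 = 57.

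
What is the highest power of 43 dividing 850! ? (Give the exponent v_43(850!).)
v_43(850!) = 19

Legendre's formula: v_p(n!) = Σ_{k ≥ 1} ⌊n / p^k⌋. For p = 43, n = 850, the terms are:
  ⌊850/43^1⌋ = ⌊850/43⌋ = 19
(the next term ⌊850/43^2⌋ = 0, terminating the sum). Summing: v_43(850!) = 19 = 19.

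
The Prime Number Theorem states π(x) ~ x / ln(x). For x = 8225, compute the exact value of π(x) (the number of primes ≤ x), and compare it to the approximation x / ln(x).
π(8225) = 1031;  x/ln(x) ≈ 912.37;  relative error ≈ 11.51%.

Directly count primes up to 8225: π(8225) = 1031. The PNT approximation gives 8225/ln(8225) ≈ 8225/9.01493 ≈ 912.37. Relative error (π(x) − x/ln(x)) / π(x) ≈ 11.51%; the approximation is known to undercount slightly (Li(x) is a better estimate).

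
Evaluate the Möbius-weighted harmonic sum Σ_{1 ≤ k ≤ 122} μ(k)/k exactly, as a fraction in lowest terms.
Σ μ(k)/k = -2608290726639331073360151426179268330820642/3161005464041760778814520629154366249327468699

Values of μ(k) for 1 ≤ k ≤ 122: μ(1) = 1, μ(2) = -1, μ(3) = -1, μ(5) = -1, μ(6) = 1, μ(7) = -1, μ(10) = 1, μ(11) = -1, μ(13) = -1, μ(14) = 1, μ(15) = 1, μ(17) = -1, μ(19) = -1, μ(21) = 1, μ(22) = 1, μ(23) = -1, μ(26) = 1, μ(29) = -1, μ(30) = -1, μ(31) = -1, μ(33) = 1, μ(34) = 1, μ(35) = 1, μ(37) = -1, μ(38) = 1, μ(39) = 1, μ(41) = -1, μ(42) = -1, μ(43) = -1, μ(46) = 1, μ(47) = -1, μ(51) = 1, μ(53) = -1, μ(55) = 1, μ(57) = 1, μ(58) = 1, μ(59) = -1, μ(61) = -1, μ(62) = 1, μ(65) = 1, μ(66) = -1, μ(67) = -1, μ(69) = 1, μ(70) = -1, μ(71) = -1, μ(73) = -1, μ(74) = 1, μ(77) = 1, μ(78) = -1, μ(79) = -1, μ(82) = 1, μ(83) = -1, μ(85) = 1, μ(86) = 1, μ(87) = 1, μ(89) = -1, μ(91) = 1, μ(93) = 1, μ(94) = 1, μ(95) = 1, μ(97) = -1, μ(101) = -1, μ(102) = -1, μ(103) = -1, μ(105) = -1, μ(106) = 1, μ(107) = -1, μ(109) = -1, μ(110) = -1, μ(111) = 1, μ(113) = -1, μ(114) = -1, μ(115) = 1, μ(118) = 1, μ(119) = 1, μ(122) = 1, with μ = 0 on non-squarefree integers. Summing μ(k)/k for k where μ(k) ≠ 0 gives -2608290726639331073360151426179268330820642/3161005464041760778814520629154366249327468699 ≈ -0.0008. (PNT ⟺ this sum → 0 as n → ∞.)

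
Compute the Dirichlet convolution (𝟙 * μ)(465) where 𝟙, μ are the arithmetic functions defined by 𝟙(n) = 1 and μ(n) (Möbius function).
(𝟙 * μ)(465) = 0

Divisors of 465: [1, 3, 5, 15, 31, 93, 155, 465]. For each d | 465:
  d = 1: 𝟙(1) · μ(465/1) = 1 · -1 = -1
  d = 3: 𝟙(3) · μ(465/3) = 1 · 1 = 1
  d = 5: 𝟙(5) · μ(465/5) = 1 · 1 = 1
  d = 15: 𝟙(15) · μ(465/15) = 1 · -1 = -1
  d = 31: 𝟙(31) · μ(465/31) = 1 · 1 = 1
  d = 93: 𝟙(93) · μ(465/93) = 1 · -1 = -1
  d = 155: 𝟙(155) · μ(465/155) = 1 · -1 = -1
  d = 465: 𝟙(465) · μ(465/465) = 1 · 1 = 1
Summing: (𝟙 * μ)(465) = -1 + 1 + 1 + -1 + 1 + -1 + -1 + 1 = 0.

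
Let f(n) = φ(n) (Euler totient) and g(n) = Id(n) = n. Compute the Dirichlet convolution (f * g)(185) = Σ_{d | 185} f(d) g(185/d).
(φ * Id)(185) = 657

Divisors of 185: [1, 5, 37, 185]. For each d | 185:
  d = 1: φ(1) · Id(185/1) = 1 · 185 = 185
  d = 5: φ(5) · Id(185/5) = 4 · 37 = 148
  d = 37: φ(37) · Id(185/37) = 36 · 5 = 180
  d = 185: φ(185) · Id(185/185) = 144 · 1 = 144
Summing: (φ * Id)(185) = 185 + 148 + 180 + 144 = 657.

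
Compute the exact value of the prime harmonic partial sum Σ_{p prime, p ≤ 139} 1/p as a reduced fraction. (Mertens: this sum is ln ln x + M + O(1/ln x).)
Σ 1/p = 18825509850919239131453102166593625244431364344421618363/10014646650599190067509233131649940057366334653200433090

π(139) = 34, so the primes ≤ 139 are [2, 3, 5, 7, 11, 13, 17, 19, 23, 29, 31, 37, 41, 43, 47, 53, 59, 61, 67, 71, 73, 79, 83, 89, 97, 101, 103, 107, 109, 113, 127, 131, 137, 139]. Summing 1/p over these primes: 18825509850919239131453102166593625244431364344421618363/10014646650599190067509233131649940057366334653200433090 ≈ 1.8798. Mertens estimate ln ln(139) + 0.2615 ≈ 1.8577.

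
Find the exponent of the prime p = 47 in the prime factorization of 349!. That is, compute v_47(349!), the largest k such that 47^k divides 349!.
v_47(349!) = 7

Legendre's formula: v_p(n!) = Σ_{k ≥ 1} ⌊n / p^k⌋. For p = 47, n = 349, the terms are:
  ⌊349/47^1⌋ = ⌊349/47⌋ = 7
(the next term ⌊349/47^2⌋ = 0, terminating the sum). Summing: v_47(349!) = 7 = 7.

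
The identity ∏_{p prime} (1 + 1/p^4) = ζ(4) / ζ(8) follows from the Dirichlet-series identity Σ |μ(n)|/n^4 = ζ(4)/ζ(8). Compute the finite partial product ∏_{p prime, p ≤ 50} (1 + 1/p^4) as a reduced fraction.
∏ = 47811026860845170938198805915402199301066734558460286583378224128/44354583229145063659978971326989541656878007876738536067589135625

The primes p ≤ 50 are [2, 3, 5, 7, 11, 13, 17, 19, 23, 29, 31, 37, 41, 43, 47]. For each, (1 + 1/p^4) = (p^4 + 1)/p^4. Multiplying these fractions over p ∈ [2, 3, 5, 7, 11, 13, 17, 19, 23, 29, 31, 37, 41, 43, 47] gives 47811026860845170938198805915402199301066734558460286583378224128/44354583229145063659978971326989541656878007876738536067589135625. (In the limit P → ∞ this tends to ζ(4)/ζ(8).)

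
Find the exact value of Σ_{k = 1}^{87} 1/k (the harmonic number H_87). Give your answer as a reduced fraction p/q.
H_87 = 3706795349055853229324900260857622319/734184632222154704090370027645633600

Direct summation: H_87 = 1 + 1/2 + ... + 1/87. The least common denominator is lcm(1, ..., 87) = 8076030954443701744994070304101969600; over this denominator the numerator is 8076030954443701744994070304101969600 + 4038015477221850872497035152050984800 + 2692010318147900581664690101367323200 + 2019007738610925436248517576025492400 + 1615206190888740348998814060820393920 + 1346005159073950290832345050683661600 + 1153718707777671677856295757728852800 + 1009503869305462718124258788012746200 + 897336772715966860554896700455774400 + 807603095444370174499407030410196960 + 734184632222154704090370027645633600 + 673002579536975145416172525341830800 + 621233150341823211153390023392459200 + 576859353888835838928147878864426400 + 538402063629580116332938020273464640 + 504751934652731359062129394006373100 + 475060644379041279117298253182468800 + 448668386357983430277448350227887200 + 425054260760194828683898437057998400 + 403801547722185087249703515205098480 + 384572902592557225952098585909617600 + 367092316111077352045185013822816800 + 351131780627987032391046534960955200 + 336501289768487572708086262670915400 + 323041238177748069799762812164078784 + 310616575170911605576695011696229600 + 299112257571988953518298900151924800 + 288429676944417919464073939432213200 + 278483826015300060172209320831102400 + 269201031814790058166469010136732320 + 260517127562700056290131300132321600 + 252375967326365679531064697003186550 + 244728210740718234696790009215211200 + 237530322189520639558649126591234400 + 230743741555534335571259151545770560 + 224334193178991715138724175113943600 + 218271106876856803918758656867620800 + 212527130380097414341949218528999200 + 207077716780607737051130007797486400 + 201900773861092543624851757602549240 + 196976364742529310853513909856145600 + 192286451296278612976049292954808800 + 187814673359155854534745821025627200 + 183546158055538676022592506911408400 + 179467354543193372110979340091154880 + 175565890313993516195523267480477600 + 171830445839227696702001495831956800 + 168250644884243786354043131335457700 + 164816958253953096836613679675550400 + 161520619088874034899881406082039392 + 158353548126347093039099417727489600 + 155308287585455802788347505848114800 + 152377942536673617830076798190603200 + 149556128785994476759149450075962400 + 146836926444430940818074005529126720 + 144214838472208959732036969716106600 + 141684753586731609561299479019332800 + 139241913007650030086104660415551200 + 136881880583791554999899496679694400 + 134600515907395029083234505068366160 + 132393950072847569590066726296753600 + 130258563781350028145065650066160800 + 128190967530852408650699528636539200 + 126187983663182839765532348501593275 + 124246630068364642230678004678491840 + 122364105370359117348395004607605600 + 120537775439458234999911497076148800 + 118765161094760319779324563295617200 + 117043926875995677463682178320318400 + 115371870777767167785629575772885280 + 113746914851319742887240426818337600 + 112167096589495857569362087556971800 + 110630561019776736232795483617835200 + 109135553438428401959379328433810400 + 107680412725916023266587604054692928 + 106263565190048707170974609264499600 + 104883518888879243441481432520804800 + 103538858390303868525565003898743200 + 102228239929667110696127472203822400 + 100950386930546271812425878801274620 + 99704085857329651172766300050641600 + 98488182371264655426756954928072800 + 97301577764381948734868316916891200 + 96143225648139306488024646477404400 + 95012128875808255823459650636493760 + 93907336679577927267372910512813600 + 92827942005100020057403106943700800 = 40774748839614385522573902869433845509, so H_87 = 40774748839614385522573902869433845509/8076030954443701744994070304101969600; reducing by gcd(40774748839614385522573902869433845509, 8076030954443701744994070304101969600) = 11 gives 3706795349055853229324900260857622319/734184632222154704090370027645633600 ≈ 5.04886. (The PNT-adjacent estimate ln(87) + γ ≈ 5.04312 matches within O(1/n).)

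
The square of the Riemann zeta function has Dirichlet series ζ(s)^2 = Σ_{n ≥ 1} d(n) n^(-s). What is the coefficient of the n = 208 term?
d(208) = 10

ζ(s)^2 = (Σ 1/m^s)(Σ 1/k^s). The coefficient of 1/n^s in the product is the number of ordered pairs (m, k) with mk = n, which equals d(n). For n = 208, divisors are [1, 2, 4, 8, 13, 16, 26, 52, 104, 208], so d(208) = 10.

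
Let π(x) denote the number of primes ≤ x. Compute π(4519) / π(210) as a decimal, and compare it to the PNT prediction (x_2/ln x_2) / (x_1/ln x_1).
π(4519)/π(210) = 614/46 ≈ 13.3478;  PNT prediction ≈ 13.6721.

π(210) = 46 and π(4519) = 614, so π(4519)/π(210) ≈ 13.3478. The PNT-predicted ratio is (4519/ln(4519)) / (210/ln(210)) ≈ 13.6721. The two agree to within a few percent, as expected.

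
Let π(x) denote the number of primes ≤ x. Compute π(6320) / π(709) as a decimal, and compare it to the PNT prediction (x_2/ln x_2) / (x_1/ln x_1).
π(6320)/π(709) = 822/127 ≈ 6.4724;  PNT prediction ≈ 6.6857.

π(709) = 127 and π(6320) = 822, so π(6320)/π(709) ≈ 6.4724. The PNT-predicted ratio is (6320/ln(6320)) / (709/ln(709)) ≈ 6.6857. The two agree to within a few percent, as expected.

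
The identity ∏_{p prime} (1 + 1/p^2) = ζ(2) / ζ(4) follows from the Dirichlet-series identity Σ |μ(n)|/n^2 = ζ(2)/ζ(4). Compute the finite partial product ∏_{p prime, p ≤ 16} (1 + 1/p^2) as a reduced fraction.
∏ = 1037000/693693

The primes p ≤ 16 are [2, 3, 5, 7, 11, 13]. For each, (1 + 1/p^2) = (p^2 + 1)/p^2. Multiplying these fractions over p ∈ [2, 3, 5, 7, 11, 13] gives 1037000/693693. (In the limit P → ∞ this tends to ζ(2)/ζ(4).)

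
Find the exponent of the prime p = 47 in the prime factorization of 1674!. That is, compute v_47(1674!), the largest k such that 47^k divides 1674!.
v_47(1674!) = 35

Legendre's formula: v_p(n!) = Σ_{k ≥ 1} ⌊n / p^k⌋. For p = 47, n = 1674, the terms are:
  ⌊1674/47^1⌋ = ⌊1674/47⌋ = 35
(the next term ⌊1674/47^2⌋ = 0, terminating the sum). Summing: v_47(1674!) = 35 = 35.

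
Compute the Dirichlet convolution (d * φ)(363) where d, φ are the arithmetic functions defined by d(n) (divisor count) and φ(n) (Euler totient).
(d * φ)(363) = 532

Divisors of 363: [1, 3, 11, 33, 121, 363]. For each d | 363:
  d = 1: d(1) · φ(363/1) = 1 · 220 = 220
  d = 3: d(3) · φ(363/3) = 2 · 110 = 220
  d = 11: d(11) · φ(363/11) = 2 · 20 = 40
  d = 33: d(33) · φ(363/33) = 4 · 10 = 40
  d = 121: d(121) · φ(363/121) = 3 · 2 = 6
  d = 363: d(363) · φ(363/363) = 6 · 1 = 6
Summing: (d * φ)(363) = 220 + 220 + 40 + 40 + 6 + 6 = 532.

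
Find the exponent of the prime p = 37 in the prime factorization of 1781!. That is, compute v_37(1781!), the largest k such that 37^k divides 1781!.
v_37(1781!) = 49

Legendre's formula: v_p(n!) = Σ_{k ≥ 1} ⌊n / p^k⌋. For p = 37, n = 1781, the terms are:
  ⌊1781/37^1⌋ = ⌊1781/37⌋ = 48
  ⌊1781/37^2⌋ = ⌊1781/1369⌋ = 1
(the next term ⌊1781/37^3⌋ = 0, terminating the sum). Summing: v_37(1781!) = 48 + 1 = 49.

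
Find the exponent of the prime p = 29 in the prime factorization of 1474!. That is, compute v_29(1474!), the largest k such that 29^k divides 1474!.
v_29(1474!) = 51

Legendre's formula: v_p(n!) = Σ_{k ≥ 1} ⌊n / p^k⌋. For p = 29, n = 1474, the terms are:
  ⌊1474/29^1⌋ = ⌊1474/29⌋ = 50
  ⌊1474/29^2⌋ = ⌊1474/841⌋ = 1
(the next term ⌊1474/29^3⌋ = 0, terminating the sum). Summing: v_29(1474!) = 50 + 1 = 51.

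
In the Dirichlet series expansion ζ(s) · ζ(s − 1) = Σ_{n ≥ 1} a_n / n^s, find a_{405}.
σ(405) = 726

In the product (Σ m^0/m^s)(Σ k / k^s) = Σ (Σ_{d | n} d) / n^s, the coefficient of 1/n^s is σ(n) = Σ_{d | n} d. For n = 405, divisors are [1, 3, 5, 9, 15, 27, 45, 81, 135, 405]; summing: σ(405) = 726.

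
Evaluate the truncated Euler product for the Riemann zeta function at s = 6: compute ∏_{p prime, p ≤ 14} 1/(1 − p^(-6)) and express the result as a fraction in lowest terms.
∏ = 14388679339409375/14143390691632128

The primes p ≤ 14 are [2, 3, 5, 7, 11, 13]. For each prime, (1 − 1/p^6)^(-1) = p^6 / (p^6 − 1). The product is (1 − 1/2^6)^(-1), (1 − 1/3^6)^(-1), (1 − 1/5^6)^(-1), (1 − 1/7^6)^(-1), (1 − 1/11^6)^(-1), (1 − 1/13^6)^(-1) = ∏ p^6 / (p^6 − 1) = 14388679339409375/14143390691632128.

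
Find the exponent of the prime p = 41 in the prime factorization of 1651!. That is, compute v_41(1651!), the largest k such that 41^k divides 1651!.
v_41(1651!) = 40

Legendre's formula: v_p(n!) = Σ_{k ≥ 1} ⌊n / p^k⌋. For p = 41, n = 1651, the terms are:
  ⌊1651/41^1⌋ = ⌊1651/41⌋ = 40
(the next term ⌊1651/41^2⌋ = 0, terminating the sum). Summing: v_41(1651!) = 40 = 40.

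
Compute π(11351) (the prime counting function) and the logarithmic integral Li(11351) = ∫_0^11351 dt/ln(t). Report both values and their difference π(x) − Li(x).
π(11351) = 1371;  Li(11351) ≈ 1391.80;  π(x) − Li(x) ≈ -20.80.

Direct count of primes ≤ 11351 gives π(11351) = 1371. Numerical evaluation of the logarithmic integral gives Li(11351) ≈ 1391.80. The difference π(x) − Li(x) ≈ -20.80 is typically negative for small/moderate x (Li(x) overestimates), though Littlewood's theorem shows this sign changes infinitely often.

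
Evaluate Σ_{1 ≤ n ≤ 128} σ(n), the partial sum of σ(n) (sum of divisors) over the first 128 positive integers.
Σ_{n ≤ 128} σ(n) = 13535

Compute σ(n) for each 1 ≤ n ≤ 128: σ(1) = 1, σ(2) = 3, σ(3) = 4, σ(4) = 7, σ(5) = 6, σ(6) = 12, σ(7) = 8, σ(8) = 15, σ(9) = 13, σ(10) = 18, σ(11) = 12, σ(12) = 28, σ(13) = 14, σ(14) = 24, σ(15) = 24, σ(16) = 31, σ(17) = 18, σ(18) = 39, σ(19) = 20, σ(20) = 42, σ(21) = 32, σ(22) = 36, σ(23) = 24, σ(24) = 60, σ(25) = 31, σ(26) = 42, σ(27) = 40, σ(28) = 56, σ(29) = 30, σ(30) = 72, σ(31) = 32, σ(32) = 63, σ(33) = 48, σ(34) = 54, σ(35) = 48, σ(36) = 91, σ(37) = 38, σ(38) = 60, σ(39) = 56, σ(40) = 90, σ(41) = 42, σ(42) = 96, σ(43) = 44, σ(44) = 84, σ(45) = 78, σ(46) = 72, σ(47) = 48, σ(48) = 124, σ(49) = 57, σ(50) = 93, σ(51) = 72, σ(52) = 98, σ(53) = 54, σ(54) = 120, σ(55) = 72, σ(56) = 120, σ(57) = 80, σ(58) = 90, σ(59) = 60, σ(60) = 168, σ(61) = 62, σ(62) = 96, σ(63) = 104, σ(64) = 127, σ(65) = 84, σ(66) = 144, σ(67) = 68, σ(68) = 126, σ(69) = 96, σ(70) = 144, σ(71) = 72, σ(72) = 195, σ(73) = 74, σ(74) = 114, σ(75) = 124, σ(76) = 140, σ(77) = 96, σ(78) = 168, σ(79) = 80, σ(80) = 186, σ(81) = 121, σ(82) = 126, σ(83) = 84, σ(84) = 224, σ(85) = 108, σ(86) = 132, σ(87) = 120, σ(88) = 180, σ(89) = 90, σ(90) = 234, σ(91) = 112, σ(92) = 168, σ(93) = 128, σ(94) = 144, σ(95) = 120, σ(96) = 252, σ(97) = 98, σ(98) = 171, σ(99) = 156, σ(100) = 217, σ(101) = 102, σ(102) = 216, σ(103) = 104, σ(104) = 210, σ(105) = 192, σ(106) = 162, σ(107) = 108, σ(108) = 280, σ(109) = 110, σ(110) = 216, σ(111) = 152, σ(112) = 248, σ(113) = 114, σ(114) = 240, σ(115) = 144, σ(116) = 210, σ(117) = 182, σ(118) = 180, σ(119) = 144, σ(120) = 360, σ(121) = 133, σ(122) = 186, σ(123) = 168, σ(124) = 224, σ(125) = 156, σ(126) = 312, σ(127) = 128, σ(128) = 255. Summing all 128 values: 13535. (Average order: Σ_{n ≤ x} σ(n) ~ (π²/12) x². For x = 128, (π²/12)·128² ≈ 13475.30.)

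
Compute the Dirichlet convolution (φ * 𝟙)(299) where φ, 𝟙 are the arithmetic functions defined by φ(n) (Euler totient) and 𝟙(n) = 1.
(φ * 𝟙)(299) = 299

Divisors of 299: [1, 13, 23, 299]. For each d | 299:
  d = 1: φ(1) · 𝟙(299/1) = 1 · 1 = 1
  d = 13: φ(13) · 𝟙(299/13) = 12 · 1 = 12
  d = 23: φ(23) · 𝟙(299/23) = 22 · 1 = 22
  d = 299: φ(299) · 𝟙(299/299) = 264 · 1 = 264
Summing: (φ * 𝟙)(299) = 1 + 12 + 22 + 264 = 299.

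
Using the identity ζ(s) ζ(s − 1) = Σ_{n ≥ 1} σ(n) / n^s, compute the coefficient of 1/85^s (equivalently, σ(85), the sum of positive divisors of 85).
σ(85) = 108

In the product (Σ m^0/m^s)(Σ k / k^s) = Σ (Σ_{d | n} d) / n^s, the coefficient of 1/n^s is σ(n) = Σ_{d | n} d. For n = 85, divisors are [1, 5, 17, 85]; summing: σ(85) = 108.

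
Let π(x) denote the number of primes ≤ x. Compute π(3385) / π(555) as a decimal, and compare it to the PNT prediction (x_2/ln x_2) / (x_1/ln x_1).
π(3385)/π(555) = 476/101 ≈ 4.7129;  PNT prediction ≈ 4.7422.

π(555) = 101 and π(3385) = 476, so π(3385)/π(555) ≈ 4.7129. The PNT-predicted ratio is (3385/ln(3385)) / (555/ln(555)) ≈ 4.7422. The two agree to within a few percent, as expected.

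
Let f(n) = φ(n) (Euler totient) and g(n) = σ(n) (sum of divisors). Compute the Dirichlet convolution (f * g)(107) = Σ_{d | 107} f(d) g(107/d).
(φ * σ)(107) = 214

Divisors of 107: [1, 107]. For each d | 107:
  d = 1: φ(1) · σ(107/1) = 1 · 108 = 108
  d = 107: φ(107) · σ(107/107) = 106 · 1 = 106
Summing: (φ * σ)(107) = 108 + 106 = 214.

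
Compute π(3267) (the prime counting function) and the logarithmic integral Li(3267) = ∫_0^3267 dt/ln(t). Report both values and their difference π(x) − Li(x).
π(3267) = 461;  Li(3267) ≈ 475.93;  π(x) − Li(x) ≈ -14.93.

Direct count of primes ≤ 3267 gives π(3267) = 461. Numerical evaluation of the logarithmic integral gives Li(3267) ≈ 475.93. The difference π(x) − Li(x) ≈ -14.93 is typically negative for small/moderate x (Li(x) overestimates), though Littlewood's theorem shows this sign changes infinitely often.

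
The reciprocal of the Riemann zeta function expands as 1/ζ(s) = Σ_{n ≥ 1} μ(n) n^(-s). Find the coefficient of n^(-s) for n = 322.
μ(322) = -1

Factor n = 322 = 2 · 7 · 23. μ(n) = 0 if any exponent ≥ 2 (not squarefree); otherwise μ(n) = (−1)^{ω(n)} where ω(n) is the number of distinct prime factors. Applying: μ(322) = -1.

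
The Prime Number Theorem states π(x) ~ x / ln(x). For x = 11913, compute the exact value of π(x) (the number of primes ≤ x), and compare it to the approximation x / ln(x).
π(11913) = 1427;  x/ln(x) ≈ 1269.31;  relative error ≈ 11.05%.

Directly count primes up to 11913: π(11913) = 1427. The PNT approximation gives 11913/ln(11913) ≈ 11913/9.38539 ≈ 1269.31. Relative error (π(x) − x/ln(x)) / π(x) ≈ 11.05%; the approximation is known to undercount slightly (Li(x) is a better estimate).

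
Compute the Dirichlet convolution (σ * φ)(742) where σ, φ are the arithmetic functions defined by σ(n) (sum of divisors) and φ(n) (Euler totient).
(σ * φ)(742) = 5936

Divisors of 742: [1, 2, 7, 14, 53, 106, 371, 742]. For each d | 742:
  d = 1: σ(1) · φ(742/1) = 1 · 312 = 312
  d = 2: σ(2) · φ(742/2) = 3 · 312 = 936
  d = 7: σ(7) · φ(742/7) = 8 · 52 = 416
  d = 14: σ(14) · φ(742/14) = 24 · 52 = 1248
  d = 53: σ(53) · φ(742/53) = 54 · 6 = 324
  d = 106: σ(106) · φ(742/106) = 162 · 6 = 972
  d = 371: σ(371) · φ(742/371) = 432 · 1 = 432
  d = 742: σ(742) · φ(742/742) = 1296 · 1 = 1296
Summing: (σ * φ)(742) = 312 + 936 + 416 + 1248 + 324 + 972 + 432 + 1296 = 5936.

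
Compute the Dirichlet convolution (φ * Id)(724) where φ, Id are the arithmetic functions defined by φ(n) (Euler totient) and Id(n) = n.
(φ * Id)(724) = 2888

Divisors of 724: [1, 2, 4, 181, 362, 724]. For each d | 724:
  d = 1: φ(1) · Id(724/1) = 1 · 724 = 724
  d = 2: φ(2) · Id(724/2) = 1 · 362 = 362
  d = 4: φ(4) · Id(724/4) = 2 · 181 = 362
  d = 181: φ(181) · Id(724/181) = 180 · 4 = 720
  d = 362: φ(362) · Id(724/362) = 180 · 2 = 360
  d = 724: φ(724) · Id(724/724) = 360 · 1 = 360
Summing: (φ * Id)(724) = 724 + 362 + 362 + 720 + 360 + 360 = 2888.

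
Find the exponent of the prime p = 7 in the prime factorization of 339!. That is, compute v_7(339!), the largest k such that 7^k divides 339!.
v_7(339!) = 54

Legendre's formula: v_p(n!) = Σ_{k ≥ 1} ⌊n / p^k⌋. For p = 7, n = 339, the terms are:
  ⌊339/7^1⌋ = ⌊339/7⌋ = 48
  ⌊339/7^2⌋ = ⌊339/49⌋ = 6
(the next term ⌊339/7^3⌋ = 0, terminating the sum). Summing: v_7(339!) = 48 + 6 = 54.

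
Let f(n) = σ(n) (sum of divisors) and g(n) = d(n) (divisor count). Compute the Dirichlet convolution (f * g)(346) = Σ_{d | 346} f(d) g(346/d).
(σ * d)(346) = 880

Divisors of 346: [1, 2, 173, 346]. For each d | 346:
  d = 1: σ(1) · d(346/1) = 1 · 4 = 4
  d = 2: σ(2) · d(346/2) = 3 · 2 = 6
  d = 173: σ(173) · d(346/173) = 174 · 2 = 348
  d = 346: σ(346) · d(346/346) = 522 · 1 = 522
Summing: (σ * d)(346) = 4 + 6 + 348 + 522 = 880.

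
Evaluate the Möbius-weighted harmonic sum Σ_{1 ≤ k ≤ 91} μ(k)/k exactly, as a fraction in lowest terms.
Σ μ(k)/k = 226361852224483257830288188126621/23768741896345550770650537601358310

Values of μ(k) for 1 ≤ k ≤ 91: μ(1) = 1, μ(2) = -1, μ(3) = -1, μ(5) = -1, μ(6) = 1, μ(7) = -1, μ(10) = 1, μ(11) = -1, μ(13) = -1, μ(14) = 1, μ(15) = 1, μ(17) = -1, μ(19) = -1, μ(21) = 1, μ(22) = 1, μ(23) = -1, μ(26) = 1, μ(29) = -1, μ(30) = -1, μ(31) = -1, μ(33) = 1, μ(34) = 1, μ(35) = 1, μ(37) = -1, μ(38) = 1, μ(39) = 1, μ(41) = -1, μ(42) = -1, μ(43) = -1, μ(46) = 1, μ(47) = -1, μ(51) = 1, μ(53) = -1, μ(55) = 1, μ(57) = 1, μ(58) = 1, μ(59) = -1, μ(61) = -1, μ(62) = 1, μ(65) = 1, μ(66) = -1, μ(67) = -1, μ(69) = 1, μ(70) = -1, μ(71) = -1, μ(73) = -1, μ(74) = 1, μ(77) = 1, μ(78) = -1, μ(79) = -1, μ(82) = 1, μ(83) = -1, μ(85) = 1, μ(86) = 1, μ(87) = 1, μ(89) = -1, μ(91) = 1, with μ = 0 on non-squarefree integers. Summing μ(k)/k for k where μ(k) ≠ 0 gives 226361852224483257830288188126621/23768741896345550770650537601358310 ≈ 0.0095. (PNT ⟺ this sum → 0 as n → ∞.)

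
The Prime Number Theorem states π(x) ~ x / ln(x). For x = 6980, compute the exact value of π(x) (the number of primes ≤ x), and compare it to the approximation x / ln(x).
π(6980) = 897;  x/ln(x) ≈ 788.63;  relative error ≈ 12.08%.

Directly count primes up to 6980: π(6980) = 897. The PNT approximation gives 6980/ln(6980) ≈ 6980/8.85080 ≈ 788.63. Relative error (π(x) − x/ln(x)) / π(x) ≈ 12.08%; the approximation is known to undercount slightly (Li(x) is a better estimate).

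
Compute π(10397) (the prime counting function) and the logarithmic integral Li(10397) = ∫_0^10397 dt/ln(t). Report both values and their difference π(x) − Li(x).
π(10397) = 1273;  Li(10397) ≈ 1289.15;  π(x) − Li(x) ≈ -16.15.

Direct count of primes ≤ 10397 gives π(10397) = 1273. Numerical evaluation of the logarithmic integral gives Li(10397) ≈ 1289.15. The difference π(x) − Li(x) ≈ -16.15 is typically negative for small/moderate x (Li(x) overestimates), though Littlewood's theorem shows this sign changes infinitely often.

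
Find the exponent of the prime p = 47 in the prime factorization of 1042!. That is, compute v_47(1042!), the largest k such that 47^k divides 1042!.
v_47(1042!) = 22

Legendre's formula: v_p(n!) = Σ_{k ≥ 1} ⌊n / p^k⌋. For p = 47, n = 1042, the terms are:
  ⌊1042/47^1⌋ = ⌊1042/47⌋ = 22
(the next term ⌊1042/47^2⌋ = 0, terminating the sum). Summing: v_47(1042!) = 22 = 22.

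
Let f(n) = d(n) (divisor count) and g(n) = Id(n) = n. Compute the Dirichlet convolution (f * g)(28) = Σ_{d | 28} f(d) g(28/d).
(d * Id)(28) = 99

Divisors of 28: [1, 2, 4, 7, 14, 28]. For each d | 28:
  d = 1: d(1) · Id(28/1) = 1 · 28 = 28
  d = 2: d(2) · Id(28/2) = 2 · 14 = 28
  d = 4: d(4) · Id(28/4) = 3 · 7 = 21
  d = 7: d(7) · Id(28/7) = 2 · 4 = 8
  d = 14: d(14) · Id(28/14) = 4 · 2 = 8
  d = 28: d(28) · Id(28/28) = 6 · 1 = 6
Summing: (d * Id)(28) = 28 + 28 + 21 + 8 + 8 + 6 = 99.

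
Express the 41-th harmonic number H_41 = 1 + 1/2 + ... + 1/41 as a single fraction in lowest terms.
H_41 = 85691034670497533/19914562703599200

Direct summation: H_41 = 1 + 1/2 + ... + 1/41. The least common denominator is lcm(1, ..., 41) = 219060189739591200; over this denominator the numerator is 219060189739591200 + 109530094869795600 + 73020063246530400 + 54765047434897800 + 43812037947918240 + 36510031623265200 + 31294312819941600 + 27382523717448900 + 24340021082176800 + 21906018973959120 + 19914562703599200 + 18255015811632600 + 16850783826122400 + 15647156409970800 + 14604012649306080 + 13691261858724450 + 12885893514093600 + 12170010541088400 + 11529483670504800 + 10953009486979560 + 10431437606647200 + 9957281351799600 + 9524356075634400 + 9127507905816300 + 8762407589583648 + 8425391913061200 + 8113340360725600 + 7823578204985400 + 7553799646192800 + 7302006324653040 + 7066457733535200 + 6845630929362225 + 6638187567866400 + 6442946757046800 + 6258862563988320 + 6085005270544200 + 5920545668637600 + 5764741835252400 + 5616927942040800 + 5476504743489780 + 5342931457063200 = 942601381375472863, so H_41 = 942601381375472863/219060189739591200; reducing by gcd(942601381375472863, 219060189739591200) = 11 gives 85691034670497533/19914562703599200 ≈ 4.30293. (The PNT-adjacent estimate ln(41) + γ ≈ 4.29079 matches within O(1/n).)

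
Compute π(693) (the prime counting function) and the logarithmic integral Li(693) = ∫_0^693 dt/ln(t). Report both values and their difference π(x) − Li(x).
π(693) = 125;  Li(693) ≈ 132.02;  π(x) − Li(x) ≈ -7.02.

Direct count of primes ≤ 693 gives π(693) = 125. Numerical evaluation of the logarithmic integral gives Li(693) ≈ 132.02. The difference π(x) − Li(x) ≈ -7.02 is typically negative for small/moderate x (Li(x) overestimates), though Littlewood's theorem shows this sign changes infinitely often.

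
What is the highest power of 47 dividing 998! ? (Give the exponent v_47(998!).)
v_47(998!) = 21

Legendre's formula: v_p(n!) = Σ_{k ≥ 1} ⌊n / p^k⌋. For p = 47, n = 998, the terms are:
  ⌊998/47^1⌋ = ⌊998/47⌋ = 21
(the next term ⌊998/47^2⌋ = 0, terminating the sum). Summing: v_47(998!) = 21 = 21.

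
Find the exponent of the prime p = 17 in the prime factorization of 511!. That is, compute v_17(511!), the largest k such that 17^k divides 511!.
v_17(511!) = 31

Legendre's formula: v_p(n!) = Σ_{k ≥ 1} ⌊n / p^k⌋. For p = 17, n = 511, the terms are:
  ⌊511/17^1⌋ = ⌊511/17⌋ = 30
  ⌊511/17^2⌋ = ⌊511/289⌋ = 1
(the next term ⌊511/17^3⌋ = 0, terminating the sum). Summing: v_17(511!) = 30 + 1 = 31.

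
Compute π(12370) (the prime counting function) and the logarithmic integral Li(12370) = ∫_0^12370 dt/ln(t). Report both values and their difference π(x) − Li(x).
π(12370) = 1475;  Li(12370) ≈ 1500.43;  π(x) − Li(x) ≈ -25.43.

Direct count of primes ≤ 12370 gives π(12370) = 1475. Numerical evaluation of the logarithmic integral gives Li(12370) ≈ 1500.43. The difference π(x) − Li(x) ≈ -25.43 is typically negative for small/moderate x (Li(x) overestimates), though Littlewood's theorem shows this sign changes infinitely often.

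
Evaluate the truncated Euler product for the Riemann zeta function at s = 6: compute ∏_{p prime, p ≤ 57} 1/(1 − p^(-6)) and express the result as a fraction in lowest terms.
∏ = 16399916697843255011967930971578711261087839227653922144798329822985430357794635/16120340632419383592544649060829667066167081196619966516987203957241678930116608

The primes p ≤ 57 are [2, 3, 5, 7, 11, 13, 17, 19, 23, 29, 31, 37, 41, 43, 47, 53]. For each prime, (1 − 1/p^6)^(-1) = p^6 / (p^6 − 1). The product is (1 − 1/2^6)^(-1), (1 − 1/3^6)^(-1), (1 − 1/5^6)^(-1), (1 − 1/7^6)^(-1), (1 − 1/11^6)^(-1), (1 − 1/13^6)^(-1), (1 − 1/17^6)^(-1), (1 − 1/19^6)^(-1), (1 − 1/23^6)^(-1), (1 − 1/29^6)^(-1), (1 − 1/31^6)^(-1), (1 − 1/37^6)^(-1), (1 − 1/41^6)^(-1), (1 − 1/43^6)^(-1), (1 − 1/47^6)^(-1), (1 − 1/53^6)^(-1) = ∏ p^6 / (p^6 − 1) = 16399916697843255011967930971578711261087839227653922144798329822985430357794635/16120340632419383592544649060829667066167081196619966516987203957241678930116608.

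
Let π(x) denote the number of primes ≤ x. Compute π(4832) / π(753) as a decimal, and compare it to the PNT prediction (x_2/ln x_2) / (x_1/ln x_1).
π(4832)/π(753) = 650/133 ≈ 4.8872;  PNT prediction ≈ 5.0108.

π(753) = 133 and π(4832) = 650, so π(4832)/π(753) ≈ 4.8872. The PNT-predicted ratio is (4832/ln(4832)) / (753/ln(753)) ≈ 5.0108. The two agree to within a few percent, as expected.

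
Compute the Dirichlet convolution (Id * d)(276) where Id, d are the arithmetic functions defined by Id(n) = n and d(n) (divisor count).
(Id * d)(276) = 1375

Divisors of 276: [1, 2, 3, 4, 6, 12, 23, 46, 69, 92, 138, 276]. For each d | 276:
  d = 1: Id(1) · d(276/1) = 1 · 12 = 12
  d = 2: Id(2) · d(276/2) = 2 · 8 = 16
  d = 3: Id(3) · d(276/3) = 3 · 6 = 18
  d = 4: Id(4) · d(276/4) = 4 · 4 = 16
  d = 6: Id(6) · d(276/6) = 6 · 4 = 24
  d = 12: Id(12) · d(276/12) = 12 · 2 = 24
  d = 23: Id(23) · d(276/23) = 23 · 6 = 138
  d = 46: Id(46) · d(276/46) = 46 · 4 = 184
  d = 69: Id(69) · d(276/69) = 69 · 3 = 207
  d = 92: Id(92) · d(276/92) = 92 · 2 = 184
  d = 138: Id(138) · d(276/138) = 138 · 2 = 276
  d = 276: Id(276) · d(276/276) = 276 · 1 = 276
Summing: (Id * d)(276) = 12 + 16 + 18 + 16 + 24 + 24 + 138 + 184 + 207 + 184 + 276 + 276 = 1375.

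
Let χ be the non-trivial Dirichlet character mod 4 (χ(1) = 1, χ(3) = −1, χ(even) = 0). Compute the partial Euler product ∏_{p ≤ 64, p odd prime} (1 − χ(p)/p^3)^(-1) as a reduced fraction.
∏ = 126115667482028600084463789626710364805572778792731/130156894276470431285217911893722225289762827141120

The odd primes p ≤ 64 are [3, 5, 7, 11, 13, 17, 19, 23, 29, 31, 37, 41, 43, 47, 53, 59, 61]. For each, χ(p) = 1 if p ≡ 1 mod 4, χ(p) = −1 if p ≡ 3 mod 4. Taking (1 − χ(p)/p^3)^(-1) = p^3/(p^3 − χ(p)): (1 − (-1)/3^3)^(-1) · (1 − (1)/5^3)^(-1) · (1 − (-1)/7^3)^(-1) · (1 − (-1)/11^3)^(-1) · (1 − (1)/13^3)^(-1) · (1 − (1)/17^3)^(-1) · (1 − (-1)/19^3)^(-1) · (1 − (-1)/23^3)^(-1) · (1 − (1)/29^3)^(-1) · (1 − (-1)/31^3)^(-1) · (1 − (1)/37^3)^(-1) · (1 − (1)/41^3)^(-1) · (1 − (-1)/43^3)^(-1) · (1 − (-1)/47^3)^(-1) · (1 − (1)/53^3)^(-1) · (1 − (-1)/59^3)^(-1) · (1 − (1)/61^3)^(-1) = 126115667482028600084463789626710364805572778792731/130156894276470431285217911893722225289762827141120.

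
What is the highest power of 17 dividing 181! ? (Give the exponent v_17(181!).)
v_17(181!) = 10

Legendre's formula: v_p(n!) = Σ_{k ≥ 1} ⌊n / p^k⌋. For p = 17, n = 181, the terms are:
  ⌊181/17^1⌋ = ⌊181/17⌋ = 10
(the next term ⌊181/17^2⌋ = 0, terminating the sum). Summing: v_17(181!) = 10 = 10.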